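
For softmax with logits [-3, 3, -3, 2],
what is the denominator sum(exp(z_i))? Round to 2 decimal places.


Denom = e^-3=0.0498 + e^3=20.0855 + e^-3=0.0498 + e^2=7.3891. Sum = 27.5742, which rounds to 27.57.

27.57


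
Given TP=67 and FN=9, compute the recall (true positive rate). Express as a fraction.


Recall = TP / (TP + FN) = 67 / 76 = 67/76.

67/76


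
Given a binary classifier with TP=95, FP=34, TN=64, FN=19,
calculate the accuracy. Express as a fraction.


Accuracy = (TP + TN) / (TP + TN + FP + FN) = (95 + 64) / 212 = 3/4.

3/4


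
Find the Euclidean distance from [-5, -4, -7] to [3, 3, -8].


d = sqrt(sum of squared differences). (-5-3)^2=64, (-4-3)^2=49, (-7--8)^2=1. Sum = 114.

sqrt(114)


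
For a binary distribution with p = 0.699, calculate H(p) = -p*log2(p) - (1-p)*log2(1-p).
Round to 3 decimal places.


H = -0.699*log2(0.699) - 0.301*log2(0.301) = 0.883.

0.883


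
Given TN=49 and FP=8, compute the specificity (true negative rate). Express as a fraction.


Specificity = TN / (TN + FP) = 49 / 57 = 49/57.

49/57


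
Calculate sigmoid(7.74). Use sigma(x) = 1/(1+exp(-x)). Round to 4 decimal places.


sigma(7.74) = 1/(1+e^(-7.74)) = 1/(1+0.000435) = 1/1.000435 = 0.9996.

0.9996


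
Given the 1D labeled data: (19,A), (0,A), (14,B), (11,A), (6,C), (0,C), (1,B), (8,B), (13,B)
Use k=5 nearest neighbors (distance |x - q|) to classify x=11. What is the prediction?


Distances: |19-11|=8, |0-11|=11, |14-11|=3, |11-11|=0, |6-11|=5, |0-11|=11, |1-11|=10, |8-11|=3, |13-11|=2. 5 nearest: (11,A), (13,B), (14,B), (8,B), (6,C). Counts: {'A': 1, 'B': 3, 'C': 1}. Majority class: B.

B


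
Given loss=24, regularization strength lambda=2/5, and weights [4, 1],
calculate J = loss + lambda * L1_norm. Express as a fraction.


L1 norm = sum(|w|) = 5. J = 24 + 2/5 * 5 = 26.

26


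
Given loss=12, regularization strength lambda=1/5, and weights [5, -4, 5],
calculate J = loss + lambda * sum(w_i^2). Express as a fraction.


L2 sq norm = sum(w^2) = 66. J = 12 + 1/5 * 66 = 126/5.

126/5


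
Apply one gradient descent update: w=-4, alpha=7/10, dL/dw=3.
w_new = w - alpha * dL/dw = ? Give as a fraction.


w_new = -4 - 7/10 * 3 = -4 - 21/10 = -61/10.

-61/10


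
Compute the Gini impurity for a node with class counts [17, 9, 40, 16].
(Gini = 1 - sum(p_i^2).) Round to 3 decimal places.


Total = 82. Proportions: 17/82, 9/82, 40/82, 16/82. sum(p_i^2) = 0.3311. Gini = 1 - 0.3311 = 0.6689, which rounds to 0.669.

0.669


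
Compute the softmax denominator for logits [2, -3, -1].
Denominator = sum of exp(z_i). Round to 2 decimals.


Denom = e^2=7.3891 + e^-3=0.0498 + e^-1=0.3679. Sum = 7.8068, which rounds to 7.81.

7.81


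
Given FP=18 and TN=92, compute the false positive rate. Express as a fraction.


FPR = FP / (FP + TN) = 18 / 110 = 9/55.

9/55


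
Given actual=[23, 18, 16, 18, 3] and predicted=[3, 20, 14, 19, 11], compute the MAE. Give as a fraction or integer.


MAE = (1/5) * (|23-3|=20 + |18-20|=2 + |16-14|=2 + |18-19|=1 + |3-11|=8). Sum = 33. MAE = 33/5.

33/5


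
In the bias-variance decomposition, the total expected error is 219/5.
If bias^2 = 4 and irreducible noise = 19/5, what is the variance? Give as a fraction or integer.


Total error = bias^2 + variance + irreducible noise. So variance = 219/5 - 4 - 19/5 = 36.

36


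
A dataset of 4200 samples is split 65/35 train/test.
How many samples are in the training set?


Test set = 4200 * 35% = 1470. Training set = 4200 - 1470 = 2730.

2730


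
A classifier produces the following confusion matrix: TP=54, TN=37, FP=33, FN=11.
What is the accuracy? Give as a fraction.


Accuracy = (TP + TN) / (TP + TN + FP + FN) = (54 + 37) / 135 = 91/135.

91/135


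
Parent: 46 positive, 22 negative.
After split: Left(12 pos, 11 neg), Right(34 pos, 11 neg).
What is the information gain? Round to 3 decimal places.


H(parent) = 0.9082. H(left) = 0.9986, H(right) = 0.8024. Weighted = (23/68)*0.9986 + (45/68)*0.8024 = 0.8688. IG = 0.9082 - 0.8688 = 0.0394, which rounds to 0.039.

0.039


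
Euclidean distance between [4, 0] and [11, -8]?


d = sqrt(sum of squared differences). (4-11)^2=49, (0--8)^2=64. Sum = 113.

sqrt(113)


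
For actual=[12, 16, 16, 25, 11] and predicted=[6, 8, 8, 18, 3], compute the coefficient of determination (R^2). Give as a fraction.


Mean(y) = 16. SS_res = 277. SS_tot = 122. R^2 = 1 - 277/(122) = -155/122.

-155/122


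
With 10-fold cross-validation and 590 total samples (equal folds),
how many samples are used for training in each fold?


Each validation fold has 590/10 = 59 samples. Training set = 590 - 59 = 531.

531


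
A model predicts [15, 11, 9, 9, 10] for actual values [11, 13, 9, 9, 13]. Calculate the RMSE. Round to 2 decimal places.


MSE = 5.8000. RMSE = sqrt(5.8000) = 2.41.

2.41


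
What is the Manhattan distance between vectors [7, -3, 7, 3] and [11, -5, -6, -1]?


d = sum of absolute differences: |7-11|=4 + |-3--5|=2 + |7--6|=13 + |3--1|=4 = 23.

23


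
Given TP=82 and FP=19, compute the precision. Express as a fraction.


Precision = TP / (TP + FP) = 82 / 101 = 82/101.

82/101


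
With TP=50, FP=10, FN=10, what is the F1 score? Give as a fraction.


Precision = 50/60 = 5/6. Recall = 50/60 = 5/6. F1 = 2*P*R/(P+R) = 5/6.

5/6


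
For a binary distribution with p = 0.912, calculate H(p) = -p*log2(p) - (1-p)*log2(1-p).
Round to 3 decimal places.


H = -0.912*log2(0.912) - 0.088*log2(0.088) = 0.430.

0.430


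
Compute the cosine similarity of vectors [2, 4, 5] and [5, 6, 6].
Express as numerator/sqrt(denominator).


dot = 64. |a|^2 = 45, |b|^2 = 97. cos = 64/sqrt(4365).

64/sqrt(4365)


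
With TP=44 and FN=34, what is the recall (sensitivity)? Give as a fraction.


Recall = TP / (TP + FN) = 44 / 78 = 22/39.

22/39


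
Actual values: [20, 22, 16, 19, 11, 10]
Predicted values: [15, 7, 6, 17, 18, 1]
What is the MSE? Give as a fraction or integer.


MSE = (1/6) * ((20-15)^2=25 + (22-7)^2=225 + (16-6)^2=100 + (19-17)^2=4 + (11-18)^2=49 + (10-1)^2=81). Sum = 484. MSE = 242/3.

242/3


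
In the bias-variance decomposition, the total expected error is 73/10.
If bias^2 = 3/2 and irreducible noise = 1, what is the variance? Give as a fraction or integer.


Total error = bias^2 + variance + irreducible noise. So variance = 73/10 - 3/2 - 1 = 24/5.

24/5


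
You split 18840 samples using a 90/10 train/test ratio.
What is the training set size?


Test set = 18840 * 10% = 1884. Training set = 18840 - 1884 = 16956.

16956


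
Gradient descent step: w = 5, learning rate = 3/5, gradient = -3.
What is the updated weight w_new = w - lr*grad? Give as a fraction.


w_new = 5 - 3/5 * -3 = 5 - -9/5 = 34/5.

34/5


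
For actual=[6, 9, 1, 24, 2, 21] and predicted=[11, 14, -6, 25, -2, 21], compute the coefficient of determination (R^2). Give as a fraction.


Mean(y) = 21/2. SS_res = 116. SS_tot = 955/2. R^2 = 1 - 116/(955/2) = 723/955.

723/955


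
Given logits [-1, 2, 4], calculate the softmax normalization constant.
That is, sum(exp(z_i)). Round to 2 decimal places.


Denom = e^-1=0.3679 + e^2=7.3891 + e^4=54.5982. Sum = 62.3552, which rounds to 62.36.

62.36


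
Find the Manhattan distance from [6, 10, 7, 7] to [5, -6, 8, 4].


d = sum of absolute differences: |6-5|=1 + |10--6|=16 + |7-8|=1 + |7-4|=3 = 21.

21


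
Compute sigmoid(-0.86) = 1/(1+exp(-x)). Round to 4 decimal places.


sigma(-0.86) = 1/(1+e^(0.86)) = 1/(1+2.363161) = 1/3.363161 = 0.2973.

0.2973


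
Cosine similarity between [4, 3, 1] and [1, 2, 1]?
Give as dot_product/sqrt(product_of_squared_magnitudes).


dot = 11. |a|^2 = 26, |b|^2 = 6. cos = 11/sqrt(156).

11/sqrt(156)


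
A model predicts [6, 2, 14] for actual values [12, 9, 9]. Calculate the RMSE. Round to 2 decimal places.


MSE = 36.6667. RMSE = sqrt(36.6667) = 6.06.

6.06


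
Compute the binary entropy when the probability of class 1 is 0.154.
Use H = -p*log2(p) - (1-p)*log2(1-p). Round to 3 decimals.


H = -0.154*log2(0.154) - 0.846*log2(0.846) = 0.620.

0.620


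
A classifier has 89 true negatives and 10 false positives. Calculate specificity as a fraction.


Specificity = TN / (TN + FP) = 89 / 99 = 89/99.

89/99


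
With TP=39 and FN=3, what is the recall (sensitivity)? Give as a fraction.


Recall = TP / (TP + FN) = 39 / 42 = 13/14.

13/14


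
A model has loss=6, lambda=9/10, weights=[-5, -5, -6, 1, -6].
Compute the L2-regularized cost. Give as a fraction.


L2 sq norm = sum(w^2) = 123. J = 6 + 9/10 * 123 = 1167/10.

1167/10


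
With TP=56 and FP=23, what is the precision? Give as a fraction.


Precision = TP / (TP + FP) = 56 / 79 = 56/79.

56/79


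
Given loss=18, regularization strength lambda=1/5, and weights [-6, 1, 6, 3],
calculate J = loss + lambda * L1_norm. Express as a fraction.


L1 norm = sum(|w|) = 16. J = 18 + 1/5 * 16 = 106/5.

106/5


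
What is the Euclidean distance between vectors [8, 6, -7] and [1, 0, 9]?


d = sqrt(sum of squared differences). (8-1)^2=49, (6-0)^2=36, (-7-9)^2=256. Sum = 341.

sqrt(341)


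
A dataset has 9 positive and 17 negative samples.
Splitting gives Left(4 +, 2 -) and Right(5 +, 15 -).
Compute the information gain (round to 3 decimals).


H(parent) = 0.9306. H(left) = 0.9183, H(right) = 0.8113. Weighted = (6/26)*0.9183 + (20/26)*0.8113 = 0.8360. IG = 0.9306 - 0.8360 = 0.0946, which rounds to 0.095.

0.095


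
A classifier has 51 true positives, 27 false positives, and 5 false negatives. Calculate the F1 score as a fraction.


Precision = 51/78 = 17/26. Recall = 51/56 = 51/56. F1 = 2*P*R/(P+R) = 51/67.

51/67


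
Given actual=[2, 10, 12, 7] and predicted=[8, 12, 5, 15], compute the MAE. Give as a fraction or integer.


MAE = (1/4) * (|2-8|=6 + |10-12|=2 + |12-5|=7 + |7-15|=8). Sum = 23. MAE = 23/4.

23/4


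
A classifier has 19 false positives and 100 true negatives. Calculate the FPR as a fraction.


FPR = FP / (FP + TN) = 19 / 119 = 19/119.

19/119


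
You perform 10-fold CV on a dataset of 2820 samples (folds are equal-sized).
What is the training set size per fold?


Each validation fold has 2820/10 = 282 samples. Training set = 2820 - 282 = 2538.

2538


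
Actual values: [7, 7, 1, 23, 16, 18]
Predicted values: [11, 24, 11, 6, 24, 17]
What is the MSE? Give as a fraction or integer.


MSE = (1/6) * ((7-11)^2=16 + (7-24)^2=289 + (1-11)^2=100 + (23-6)^2=289 + (16-24)^2=64 + (18-17)^2=1). Sum = 759. MSE = 253/2.

253/2


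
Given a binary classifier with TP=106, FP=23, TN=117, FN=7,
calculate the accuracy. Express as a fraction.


Accuracy = (TP + TN) / (TP + TN + FP + FN) = (106 + 117) / 253 = 223/253.

223/253


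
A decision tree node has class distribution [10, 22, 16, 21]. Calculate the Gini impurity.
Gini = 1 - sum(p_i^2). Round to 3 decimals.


Total = 69. Proportions: 10/69, 22/69, 16/69, 21/69. sum(p_i^2) = 0.2691. Gini = 1 - 0.2691 = 0.7309, which rounds to 0.731.

0.731


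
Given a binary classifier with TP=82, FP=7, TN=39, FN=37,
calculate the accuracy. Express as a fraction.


Accuracy = (TP + TN) / (TP + TN + FP + FN) = (82 + 39) / 165 = 11/15.

11/15


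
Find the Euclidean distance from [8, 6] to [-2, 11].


d = sqrt(sum of squared differences). (8--2)^2=100, (6-11)^2=25. Sum = 125.

sqrt(125)


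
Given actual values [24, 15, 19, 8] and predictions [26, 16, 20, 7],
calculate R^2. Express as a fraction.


Mean(y) = 33/2. SS_res = 7. SS_tot = 137. R^2 = 1 - 7/(137) = 130/137.

130/137


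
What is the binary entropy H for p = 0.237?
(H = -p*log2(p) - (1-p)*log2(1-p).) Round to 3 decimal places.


H = -0.237*log2(0.237) - 0.763*log2(0.763) = 0.790.

0.790


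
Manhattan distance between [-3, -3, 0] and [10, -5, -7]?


d = sum of absolute differences: |-3-10|=13 + |-3--5|=2 + |0--7|=7 = 22.

22


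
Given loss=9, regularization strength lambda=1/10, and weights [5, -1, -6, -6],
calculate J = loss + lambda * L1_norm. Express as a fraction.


L1 norm = sum(|w|) = 18. J = 9 + 1/10 * 18 = 54/5.

54/5


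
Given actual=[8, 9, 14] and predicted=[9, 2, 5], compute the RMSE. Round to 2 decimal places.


MSE = 43.6667. RMSE = sqrt(43.6667) = 6.61.

6.61


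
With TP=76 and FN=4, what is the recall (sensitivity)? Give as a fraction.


Recall = TP / (TP + FN) = 76 / 80 = 19/20.

19/20


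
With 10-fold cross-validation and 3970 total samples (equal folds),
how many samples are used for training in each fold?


Each validation fold has 3970/10 = 397 samples. Training set = 3970 - 397 = 3573.

3573


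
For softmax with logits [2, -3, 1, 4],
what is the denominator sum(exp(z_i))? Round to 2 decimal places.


Denom = e^2=7.3891 + e^-3=0.0498 + e^1=2.7183 + e^4=54.5982. Sum = 64.7554, which rounds to 64.76.

64.76


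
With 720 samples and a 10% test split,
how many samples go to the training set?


Test set = 720 * 10% = 72. Training set = 720 - 72 = 648.

648


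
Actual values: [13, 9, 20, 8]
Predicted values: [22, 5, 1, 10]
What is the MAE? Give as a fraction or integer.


MAE = (1/4) * (|13-22|=9 + |9-5|=4 + |20-1|=19 + |8-10|=2). Sum = 34. MAE = 17/2.

17/2


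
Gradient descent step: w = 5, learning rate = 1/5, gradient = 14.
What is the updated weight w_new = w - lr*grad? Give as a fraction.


w_new = 5 - 1/5 * 14 = 5 - 14/5 = 11/5.

11/5


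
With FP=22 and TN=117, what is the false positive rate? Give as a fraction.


FPR = FP / (FP + TN) = 22 / 139 = 22/139.

22/139


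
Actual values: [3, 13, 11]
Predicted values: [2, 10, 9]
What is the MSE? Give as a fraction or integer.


MSE = (1/3) * ((3-2)^2=1 + (13-10)^2=9 + (11-9)^2=4). Sum = 14. MSE = 14/3.

14/3


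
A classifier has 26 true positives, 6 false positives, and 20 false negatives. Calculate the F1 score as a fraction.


Precision = 26/32 = 13/16. Recall = 26/46 = 13/23. F1 = 2*P*R/(P+R) = 2/3.

2/3


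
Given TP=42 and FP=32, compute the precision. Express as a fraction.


Precision = TP / (TP + FP) = 42 / 74 = 21/37.

21/37


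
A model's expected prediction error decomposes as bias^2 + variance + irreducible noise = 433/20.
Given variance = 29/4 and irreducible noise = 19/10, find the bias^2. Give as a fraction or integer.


Total error = bias^2 + variance + irreducible noise. So bias^2 = 433/20 - 29/4 - 19/10 = 25/2.

25/2


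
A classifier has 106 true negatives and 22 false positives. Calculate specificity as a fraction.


Specificity = TN / (TN + FP) = 106 / 128 = 53/64.

53/64


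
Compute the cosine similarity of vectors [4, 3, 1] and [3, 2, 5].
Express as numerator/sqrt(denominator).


dot = 23. |a|^2 = 26, |b|^2 = 38. cos = 23/sqrt(988).

23/sqrt(988)


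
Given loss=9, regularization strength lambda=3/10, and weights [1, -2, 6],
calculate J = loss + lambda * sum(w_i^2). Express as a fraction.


L2 sq norm = sum(w^2) = 41. J = 9 + 3/10 * 41 = 213/10.

213/10


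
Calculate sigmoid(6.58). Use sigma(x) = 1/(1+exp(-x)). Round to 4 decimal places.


sigma(6.58) = 1/(1+e^(-6.58)) = 1/(1+0.001388) = 1/1.001388 = 0.9986.

0.9986


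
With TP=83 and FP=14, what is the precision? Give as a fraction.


Precision = TP / (TP + FP) = 83 / 97 = 83/97.

83/97


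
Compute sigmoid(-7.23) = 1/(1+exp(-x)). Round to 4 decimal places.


sigma(-7.23) = 1/(1+e^(7.23)) = 1/(1+1380.222504) = 1/1381.222504 = 0.0007.

0.0007


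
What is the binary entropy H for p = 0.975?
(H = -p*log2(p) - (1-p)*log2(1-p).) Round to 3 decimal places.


H = -0.975*log2(0.975) - 0.025*log2(0.025) = 0.169.

0.169


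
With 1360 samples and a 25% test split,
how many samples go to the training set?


Test set = 1360 * 25% = 340. Training set = 1360 - 340 = 1020.

1020


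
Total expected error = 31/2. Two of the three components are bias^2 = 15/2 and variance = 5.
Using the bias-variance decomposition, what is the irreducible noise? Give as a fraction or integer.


Total error = bias^2 + variance + irreducible noise. So irreducible noise = 31/2 - 15/2 - 5 = 3.

3


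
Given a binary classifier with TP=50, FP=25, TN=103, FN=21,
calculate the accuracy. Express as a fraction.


Accuracy = (TP + TN) / (TP + TN + FP + FN) = (50 + 103) / 199 = 153/199.

153/199


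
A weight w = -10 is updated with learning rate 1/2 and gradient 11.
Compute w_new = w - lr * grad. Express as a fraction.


w_new = -10 - 1/2 * 11 = -10 - 11/2 = -31/2.

-31/2


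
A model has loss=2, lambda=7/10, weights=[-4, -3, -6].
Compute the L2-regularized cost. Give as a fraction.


L2 sq norm = sum(w^2) = 61. J = 2 + 7/10 * 61 = 447/10.

447/10


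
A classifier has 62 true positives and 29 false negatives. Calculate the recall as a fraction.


Recall = TP / (TP + FN) = 62 / 91 = 62/91.

62/91


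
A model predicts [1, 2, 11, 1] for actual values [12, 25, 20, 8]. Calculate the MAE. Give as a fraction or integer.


MAE = (1/4) * (|12-1|=11 + |25-2|=23 + |20-11|=9 + |8-1|=7). Sum = 50. MAE = 25/2.

25/2


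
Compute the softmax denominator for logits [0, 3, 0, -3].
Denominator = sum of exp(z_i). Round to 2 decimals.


Denom = e^0=1.0000 + e^3=20.0855 + e^0=1.0000 + e^-3=0.0498. Sum = 22.1353, which rounds to 22.14.

22.14


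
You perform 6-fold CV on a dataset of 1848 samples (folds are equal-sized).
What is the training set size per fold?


Each validation fold has 1848/6 = 308 samples. Training set = 1848 - 308 = 1540.

1540


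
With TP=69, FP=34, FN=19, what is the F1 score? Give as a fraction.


Precision = 69/103 = 69/103. Recall = 69/88 = 69/88. F1 = 2*P*R/(P+R) = 138/191.

138/191


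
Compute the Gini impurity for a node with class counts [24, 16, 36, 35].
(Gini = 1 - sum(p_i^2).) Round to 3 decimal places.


Total = 111. Proportions: 24/111, 16/111, 36/111, 35/111. sum(p_i^2) = 0.2721. Gini = 1 - 0.2721 = 0.7279, which rounds to 0.728.

0.728


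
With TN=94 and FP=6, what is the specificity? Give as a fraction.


Specificity = TN / (TN + FP) = 94 / 100 = 47/50.

47/50


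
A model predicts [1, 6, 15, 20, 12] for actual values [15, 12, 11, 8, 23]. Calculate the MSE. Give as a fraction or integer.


MSE = (1/5) * ((15-1)^2=196 + (12-6)^2=36 + (11-15)^2=16 + (8-20)^2=144 + (23-12)^2=121). Sum = 513. MSE = 513/5.

513/5


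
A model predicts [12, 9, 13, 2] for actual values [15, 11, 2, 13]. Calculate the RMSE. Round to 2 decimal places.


MSE = 63.7500. RMSE = sqrt(63.7500) = 7.98.

7.98


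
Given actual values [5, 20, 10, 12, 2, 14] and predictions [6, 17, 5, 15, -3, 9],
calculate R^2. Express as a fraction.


Mean(y) = 21/2. SS_res = 94. SS_tot = 415/2. R^2 = 1 - 94/(415/2) = 227/415.

227/415


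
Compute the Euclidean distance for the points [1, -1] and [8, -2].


d = sqrt(sum of squared differences). (1-8)^2=49, (-1--2)^2=1. Sum = 50.

sqrt(50)


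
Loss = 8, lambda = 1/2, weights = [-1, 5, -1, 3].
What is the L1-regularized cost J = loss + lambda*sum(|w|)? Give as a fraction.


L1 norm = sum(|w|) = 10. J = 8 + 1/2 * 10 = 13.

13


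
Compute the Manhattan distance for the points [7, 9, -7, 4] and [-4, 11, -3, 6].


d = sum of absolute differences: |7--4|=11 + |9-11|=2 + |-7--3|=4 + |4-6|=2 = 19.

19


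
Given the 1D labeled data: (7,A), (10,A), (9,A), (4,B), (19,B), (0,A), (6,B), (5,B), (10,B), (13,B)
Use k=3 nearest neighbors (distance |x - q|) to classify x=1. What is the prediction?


Distances: |7-1|=6, |10-1|=9, |9-1|=8, |4-1|=3, |19-1|=18, |0-1|=1, |6-1|=5, |5-1|=4, |10-1|=9, |13-1|=12. 3 nearest: (0,A), (4,B), (5,B). Counts: {'A': 1, 'B': 2}. Majority class: B.

B


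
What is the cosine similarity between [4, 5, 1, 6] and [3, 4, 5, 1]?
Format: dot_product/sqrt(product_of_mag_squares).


dot = 43. |a|^2 = 78, |b|^2 = 51. cos = 43/sqrt(3978).

43/sqrt(3978)


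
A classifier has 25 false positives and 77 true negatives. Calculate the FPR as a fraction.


FPR = FP / (FP + TN) = 25 / 102 = 25/102.

25/102


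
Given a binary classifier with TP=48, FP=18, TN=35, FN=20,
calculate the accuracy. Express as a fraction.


Accuracy = (TP + TN) / (TP + TN + FP + FN) = (48 + 35) / 121 = 83/121.

83/121


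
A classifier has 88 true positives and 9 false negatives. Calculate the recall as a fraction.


Recall = TP / (TP + FN) = 88 / 97 = 88/97.

88/97


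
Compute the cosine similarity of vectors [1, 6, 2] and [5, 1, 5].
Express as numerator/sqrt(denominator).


dot = 21. |a|^2 = 41, |b|^2 = 51. cos = 21/sqrt(2091).

21/sqrt(2091)


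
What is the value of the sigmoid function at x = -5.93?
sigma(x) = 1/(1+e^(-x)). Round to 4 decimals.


sigma(-5.93) = 1/(1+e^(5.93)) = 1/(1+376.154514) = 1/377.154514 = 0.0027.

0.0027


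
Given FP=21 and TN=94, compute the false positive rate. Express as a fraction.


FPR = FP / (FP + TN) = 21 / 115 = 21/115.

21/115


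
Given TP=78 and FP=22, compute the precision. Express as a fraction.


Precision = TP / (TP + FP) = 78 / 100 = 39/50.

39/50


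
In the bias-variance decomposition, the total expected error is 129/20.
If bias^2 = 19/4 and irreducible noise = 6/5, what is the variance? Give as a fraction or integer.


Total error = bias^2 + variance + irreducible noise. So variance = 129/20 - 19/4 - 6/5 = 1/2.

1/2


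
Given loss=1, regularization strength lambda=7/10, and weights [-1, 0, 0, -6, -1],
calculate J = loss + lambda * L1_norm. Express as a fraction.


L1 norm = sum(|w|) = 8. J = 1 + 7/10 * 8 = 33/5.

33/5


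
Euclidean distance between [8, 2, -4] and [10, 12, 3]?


d = sqrt(sum of squared differences). (8-10)^2=4, (2-12)^2=100, (-4-3)^2=49. Sum = 153.

sqrt(153)


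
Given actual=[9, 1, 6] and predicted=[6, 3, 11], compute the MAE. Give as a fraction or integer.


MAE = (1/3) * (|9-6|=3 + |1-3|=2 + |6-11|=5). Sum = 10. MAE = 10/3.

10/3


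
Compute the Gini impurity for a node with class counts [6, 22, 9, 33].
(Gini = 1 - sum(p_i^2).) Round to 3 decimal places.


Total = 70. Proportions: 6/70, 22/70, 9/70, 33/70. sum(p_i^2) = 0.3449. Gini = 1 - 0.3449 = 0.6551, which rounds to 0.655.

0.655


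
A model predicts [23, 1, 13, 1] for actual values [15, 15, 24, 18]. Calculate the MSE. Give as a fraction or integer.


MSE = (1/4) * ((15-23)^2=64 + (15-1)^2=196 + (24-13)^2=121 + (18-1)^2=289). Sum = 670. MSE = 335/2.

335/2


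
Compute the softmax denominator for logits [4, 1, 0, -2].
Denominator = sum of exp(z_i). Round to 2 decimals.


Denom = e^4=54.5982 + e^1=2.7183 + e^0=1.0000 + e^-2=0.1353. Sum = 58.4518, which rounds to 58.45.

58.45


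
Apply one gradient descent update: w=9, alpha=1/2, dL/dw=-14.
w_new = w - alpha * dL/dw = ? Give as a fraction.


w_new = 9 - 1/2 * -14 = 9 - -7 = 16.

16


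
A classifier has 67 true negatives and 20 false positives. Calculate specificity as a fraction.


Specificity = TN / (TN + FP) = 67 / 87 = 67/87.

67/87


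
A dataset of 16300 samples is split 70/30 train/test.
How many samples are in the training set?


Test set = 16300 * 30% = 4890. Training set = 16300 - 4890 = 11410.

11410


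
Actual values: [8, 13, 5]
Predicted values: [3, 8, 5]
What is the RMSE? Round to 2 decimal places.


MSE = 16.6667. RMSE = sqrt(16.6667) = 4.08.

4.08


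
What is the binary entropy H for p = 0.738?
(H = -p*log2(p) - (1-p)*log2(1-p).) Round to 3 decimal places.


H = -0.738*log2(0.738) - 0.262*log2(0.262) = 0.830.

0.830


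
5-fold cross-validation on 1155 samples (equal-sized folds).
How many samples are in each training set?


Each validation fold has 1155/5 = 231 samples. Training set = 1155 - 231 = 924.

924


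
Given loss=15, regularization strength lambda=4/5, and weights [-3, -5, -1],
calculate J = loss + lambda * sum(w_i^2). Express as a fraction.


L2 sq norm = sum(w^2) = 35. J = 15 + 4/5 * 35 = 43.

43


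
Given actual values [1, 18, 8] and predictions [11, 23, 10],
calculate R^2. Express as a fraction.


Mean(y) = 9. SS_res = 129. SS_tot = 146. R^2 = 1 - 129/(146) = 17/146.

17/146


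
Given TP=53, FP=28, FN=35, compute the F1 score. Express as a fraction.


Precision = 53/81 = 53/81. Recall = 53/88 = 53/88. F1 = 2*P*R/(P+R) = 106/169.

106/169


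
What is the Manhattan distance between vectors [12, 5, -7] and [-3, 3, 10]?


d = sum of absolute differences: |12--3|=15 + |5-3|=2 + |-7-10|=17 = 34.

34


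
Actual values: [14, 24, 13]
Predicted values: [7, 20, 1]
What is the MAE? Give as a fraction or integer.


MAE = (1/3) * (|14-7|=7 + |24-20|=4 + |13-1|=12). Sum = 23. MAE = 23/3.

23/3


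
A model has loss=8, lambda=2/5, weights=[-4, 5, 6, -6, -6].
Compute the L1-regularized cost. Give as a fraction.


L1 norm = sum(|w|) = 27. J = 8 + 2/5 * 27 = 94/5.

94/5


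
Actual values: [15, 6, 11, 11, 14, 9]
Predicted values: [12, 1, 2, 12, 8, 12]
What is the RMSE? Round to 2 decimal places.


MSE = 26.8333. RMSE = sqrt(26.8333) = 5.18.

5.18


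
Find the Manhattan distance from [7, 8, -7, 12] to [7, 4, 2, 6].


d = sum of absolute differences: |7-7|=0 + |8-4|=4 + |-7-2|=9 + |12-6|=6 = 19.

19


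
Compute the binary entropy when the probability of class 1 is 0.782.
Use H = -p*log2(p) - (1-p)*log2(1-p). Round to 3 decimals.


H = -0.782*log2(0.782) - 0.218*log2(0.218) = 0.756.

0.756


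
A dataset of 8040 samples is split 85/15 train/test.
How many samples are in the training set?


Test set = 8040 * 15% = 1206. Training set = 8040 - 1206 = 6834.

6834


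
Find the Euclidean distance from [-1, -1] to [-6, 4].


d = sqrt(sum of squared differences). (-1--6)^2=25, (-1-4)^2=25. Sum = 50.

sqrt(50)


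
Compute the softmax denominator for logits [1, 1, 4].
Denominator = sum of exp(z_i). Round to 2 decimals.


Denom = e^1=2.7183 + e^1=2.7183 + e^4=54.5982. Sum = 60.0348, which rounds to 60.03.

60.03


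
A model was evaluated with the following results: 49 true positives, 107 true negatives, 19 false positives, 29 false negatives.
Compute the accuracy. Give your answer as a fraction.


Accuracy = (TP + TN) / (TP + TN + FP + FN) = (49 + 107) / 204 = 13/17.

13/17


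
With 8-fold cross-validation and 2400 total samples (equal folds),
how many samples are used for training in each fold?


Each validation fold has 2400/8 = 300 samples. Training set = 2400 - 300 = 2100.

2100


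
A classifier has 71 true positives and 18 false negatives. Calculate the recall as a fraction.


Recall = TP / (TP + FN) = 71 / 89 = 71/89.

71/89


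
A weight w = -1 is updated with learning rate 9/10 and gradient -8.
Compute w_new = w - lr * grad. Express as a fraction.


w_new = -1 - 9/10 * -8 = -1 - -36/5 = 31/5.

31/5


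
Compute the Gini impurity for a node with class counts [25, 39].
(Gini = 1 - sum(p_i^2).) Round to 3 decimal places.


Total = 64. Proportions: 25/64, 39/64. sum(p_i^2) = 0.5239. Gini = 1 - 0.5239 = 0.4761, which rounds to 0.476.

0.476


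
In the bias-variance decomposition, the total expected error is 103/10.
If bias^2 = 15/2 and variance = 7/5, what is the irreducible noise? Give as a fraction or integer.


Total error = bias^2 + variance + irreducible noise. So irreducible noise = 103/10 - 15/2 - 7/5 = 7/5.

7/5


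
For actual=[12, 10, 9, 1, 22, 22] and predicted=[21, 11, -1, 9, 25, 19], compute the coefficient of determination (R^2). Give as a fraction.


Mean(y) = 38/3. SS_res = 264. SS_tot = 994/3. R^2 = 1 - 264/(994/3) = 101/497.

101/497


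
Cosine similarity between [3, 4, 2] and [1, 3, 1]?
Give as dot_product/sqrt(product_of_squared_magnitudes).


dot = 17. |a|^2 = 29, |b|^2 = 11. cos = 17/sqrt(319).

17/sqrt(319)


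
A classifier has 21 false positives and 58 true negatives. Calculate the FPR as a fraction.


FPR = FP / (FP + TN) = 21 / 79 = 21/79.

21/79


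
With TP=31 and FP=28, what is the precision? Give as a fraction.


Precision = TP / (TP + FP) = 31 / 59 = 31/59.

31/59


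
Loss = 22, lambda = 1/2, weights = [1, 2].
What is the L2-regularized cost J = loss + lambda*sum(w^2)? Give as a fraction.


L2 sq norm = sum(w^2) = 5. J = 22 + 1/2 * 5 = 49/2.

49/2


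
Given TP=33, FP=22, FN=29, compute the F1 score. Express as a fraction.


Precision = 33/55 = 3/5. Recall = 33/62 = 33/62. F1 = 2*P*R/(P+R) = 22/39.

22/39


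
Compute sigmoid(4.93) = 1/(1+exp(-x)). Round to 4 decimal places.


sigma(4.93) = 1/(1+e^(-4.93)) = 1/(1+0.007227) = 1/1.007227 = 0.9928.

0.9928


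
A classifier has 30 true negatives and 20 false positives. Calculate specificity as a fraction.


Specificity = TN / (TN + FP) = 30 / 50 = 3/5.

3/5


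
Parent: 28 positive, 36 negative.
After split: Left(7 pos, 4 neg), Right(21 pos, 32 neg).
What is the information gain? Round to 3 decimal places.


H(parent) = 0.9887. H(left) = 0.9457, H(right) = 0.9687. Weighted = (11/64)*0.9457 + (53/64)*0.9687 = 0.9647. IG = 0.9887 - 0.9647 = 0.0240, which rounds to 0.024.

0.024


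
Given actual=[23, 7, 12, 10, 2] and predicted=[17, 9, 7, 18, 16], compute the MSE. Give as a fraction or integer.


MSE = (1/5) * ((23-17)^2=36 + (7-9)^2=4 + (12-7)^2=25 + (10-18)^2=64 + (2-16)^2=196). Sum = 325. MSE = 65.

65


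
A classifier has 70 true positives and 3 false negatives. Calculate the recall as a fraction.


Recall = TP / (TP + FN) = 70 / 73 = 70/73.

70/73


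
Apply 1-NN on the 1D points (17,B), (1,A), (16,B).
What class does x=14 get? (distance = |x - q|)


Distances: |17-14|=3, |1-14|=13, |16-14|=2. 1 nearest: (16,B). Counts: {'B': 1}. Majority class: B.

B


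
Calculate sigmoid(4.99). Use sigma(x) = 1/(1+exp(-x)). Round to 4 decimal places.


sigma(4.99) = 1/(1+e^(-4.99)) = 1/(1+0.006806) = 1/1.006806 = 0.9932.

0.9932


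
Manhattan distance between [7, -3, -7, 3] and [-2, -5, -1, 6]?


d = sum of absolute differences: |7--2|=9 + |-3--5|=2 + |-7--1|=6 + |3-6|=3 = 20.

20


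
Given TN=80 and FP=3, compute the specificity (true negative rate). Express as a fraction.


Specificity = TN / (TN + FP) = 80 / 83 = 80/83.

80/83


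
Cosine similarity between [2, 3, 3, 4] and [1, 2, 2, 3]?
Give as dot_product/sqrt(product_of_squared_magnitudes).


dot = 26. |a|^2 = 38, |b|^2 = 18. cos = 26/sqrt(684).

26/sqrt(684)


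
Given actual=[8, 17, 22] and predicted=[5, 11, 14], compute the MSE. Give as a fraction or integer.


MSE = (1/3) * ((8-5)^2=9 + (17-11)^2=36 + (22-14)^2=64). Sum = 109. MSE = 109/3.

109/3


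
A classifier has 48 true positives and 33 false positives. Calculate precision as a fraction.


Precision = TP / (TP + FP) = 48 / 81 = 16/27.

16/27


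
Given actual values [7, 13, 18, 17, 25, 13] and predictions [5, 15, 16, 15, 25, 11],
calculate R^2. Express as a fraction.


Mean(y) = 31/2. SS_res = 20. SS_tot = 367/2. R^2 = 1 - 20/(367/2) = 327/367.

327/367


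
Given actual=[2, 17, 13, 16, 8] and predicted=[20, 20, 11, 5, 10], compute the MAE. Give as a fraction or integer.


MAE = (1/5) * (|2-20|=18 + |17-20|=3 + |13-11|=2 + |16-5|=11 + |8-10|=2). Sum = 36. MAE = 36/5.

36/5


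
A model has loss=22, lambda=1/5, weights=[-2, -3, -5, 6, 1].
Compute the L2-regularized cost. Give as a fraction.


L2 sq norm = sum(w^2) = 75. J = 22 + 1/5 * 75 = 37.

37


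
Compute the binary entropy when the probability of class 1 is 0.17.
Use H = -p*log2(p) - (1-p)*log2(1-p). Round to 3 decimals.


H = -0.17*log2(0.17) - 0.83*log2(0.83) = 0.658.

0.658


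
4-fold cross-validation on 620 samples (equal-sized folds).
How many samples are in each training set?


Each validation fold has 620/4 = 155 samples. Training set = 620 - 155 = 465.

465


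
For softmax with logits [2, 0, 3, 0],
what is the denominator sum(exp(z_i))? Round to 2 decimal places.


Denom = e^2=7.3891 + e^0=1.0000 + e^3=20.0855 + e^0=1.0000. Sum = 29.4746, which rounds to 29.47.

29.47


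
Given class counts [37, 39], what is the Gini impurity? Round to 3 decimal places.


Total = 76. Proportions: 37/76, 39/76. sum(p_i^2) = 0.5003. Gini = 1 - 0.5003 = 0.4997, which rounds to 0.500.

0.500


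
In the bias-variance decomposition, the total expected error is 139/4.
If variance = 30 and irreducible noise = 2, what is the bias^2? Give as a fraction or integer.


Total error = bias^2 + variance + irreducible noise. So bias^2 = 139/4 - 30 - 2 = 11/4.

11/4


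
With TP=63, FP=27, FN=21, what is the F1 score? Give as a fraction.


Precision = 63/90 = 7/10. Recall = 63/84 = 3/4. F1 = 2*P*R/(P+R) = 21/29.

21/29


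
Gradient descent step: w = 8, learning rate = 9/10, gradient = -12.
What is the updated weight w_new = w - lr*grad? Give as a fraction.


w_new = 8 - 9/10 * -12 = 8 - -54/5 = 94/5.

94/5


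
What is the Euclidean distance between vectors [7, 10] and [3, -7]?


d = sqrt(sum of squared differences). (7-3)^2=16, (10--7)^2=289. Sum = 305.

sqrt(305)


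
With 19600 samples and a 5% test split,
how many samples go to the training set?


Test set = 19600 * 5% = 980. Training set = 19600 - 980 = 18620.

18620


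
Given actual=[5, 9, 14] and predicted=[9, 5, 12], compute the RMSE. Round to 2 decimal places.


MSE = 12.0000. RMSE = sqrt(12.0000) = 3.46.

3.46


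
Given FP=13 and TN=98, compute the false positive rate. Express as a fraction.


FPR = FP / (FP + TN) = 13 / 111 = 13/111.

13/111


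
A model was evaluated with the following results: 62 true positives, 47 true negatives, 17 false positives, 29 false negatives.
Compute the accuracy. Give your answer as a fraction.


Accuracy = (TP + TN) / (TP + TN + FP + FN) = (62 + 47) / 155 = 109/155.

109/155


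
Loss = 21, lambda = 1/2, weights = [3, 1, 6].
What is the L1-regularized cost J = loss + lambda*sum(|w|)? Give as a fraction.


L1 norm = sum(|w|) = 10. J = 21 + 1/2 * 10 = 26.

26


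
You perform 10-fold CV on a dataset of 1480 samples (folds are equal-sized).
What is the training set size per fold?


Each validation fold has 1480/10 = 148 samples. Training set = 1480 - 148 = 1332.

1332


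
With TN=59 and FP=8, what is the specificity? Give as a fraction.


Specificity = TN / (TN + FP) = 59 / 67 = 59/67.

59/67


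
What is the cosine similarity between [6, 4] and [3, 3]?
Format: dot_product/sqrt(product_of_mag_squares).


dot = 30. |a|^2 = 52, |b|^2 = 18. cos = 30/sqrt(936).

30/sqrt(936)


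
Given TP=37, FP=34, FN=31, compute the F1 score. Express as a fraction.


Precision = 37/71 = 37/71. Recall = 37/68 = 37/68. F1 = 2*P*R/(P+R) = 74/139.

74/139


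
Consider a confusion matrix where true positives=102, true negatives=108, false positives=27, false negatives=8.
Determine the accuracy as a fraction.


Accuracy = (TP + TN) / (TP + TN + FP + FN) = (102 + 108) / 245 = 6/7.

6/7


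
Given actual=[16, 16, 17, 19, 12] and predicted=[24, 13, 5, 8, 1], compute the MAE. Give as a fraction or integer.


MAE = (1/5) * (|16-24|=8 + |16-13|=3 + |17-5|=12 + |19-8|=11 + |12-1|=11). Sum = 45. MAE = 9.

9


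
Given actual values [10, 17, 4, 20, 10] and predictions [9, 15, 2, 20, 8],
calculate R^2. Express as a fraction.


Mean(y) = 61/5. SS_res = 13. SS_tot = 804/5. R^2 = 1 - 13/(804/5) = 739/804.

739/804


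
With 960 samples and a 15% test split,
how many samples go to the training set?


Test set = 960 * 15% = 144. Training set = 960 - 144 = 816.

816


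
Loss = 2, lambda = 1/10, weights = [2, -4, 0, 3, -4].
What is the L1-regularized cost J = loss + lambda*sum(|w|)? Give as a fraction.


L1 norm = sum(|w|) = 13. J = 2 + 1/10 * 13 = 33/10.

33/10


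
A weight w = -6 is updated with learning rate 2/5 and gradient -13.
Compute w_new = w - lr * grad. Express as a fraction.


w_new = -6 - 2/5 * -13 = -6 - -26/5 = -4/5.

-4/5


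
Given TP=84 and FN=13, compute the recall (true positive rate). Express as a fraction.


Recall = TP / (TP + FN) = 84 / 97 = 84/97.

84/97


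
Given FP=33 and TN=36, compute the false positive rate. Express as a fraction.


FPR = FP / (FP + TN) = 33 / 69 = 11/23.

11/23


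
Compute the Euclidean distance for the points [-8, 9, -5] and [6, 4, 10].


d = sqrt(sum of squared differences). (-8-6)^2=196, (9-4)^2=25, (-5-10)^2=225. Sum = 446.

sqrt(446)


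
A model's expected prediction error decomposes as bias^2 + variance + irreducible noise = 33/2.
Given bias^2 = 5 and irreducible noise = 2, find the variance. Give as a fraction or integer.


Total error = bias^2 + variance + irreducible noise. So variance = 33/2 - 5 - 2 = 19/2.

19/2


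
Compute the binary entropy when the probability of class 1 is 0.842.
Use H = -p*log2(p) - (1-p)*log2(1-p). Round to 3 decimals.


H = -0.842*log2(0.842) - 0.158*log2(0.158) = 0.630.

0.630


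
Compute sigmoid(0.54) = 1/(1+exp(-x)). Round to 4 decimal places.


sigma(0.54) = 1/(1+e^(-0.54)) = 1/(1+0.582748) = 1/1.582748 = 0.6318.

0.6318


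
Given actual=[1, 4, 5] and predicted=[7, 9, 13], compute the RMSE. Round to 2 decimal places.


MSE = 41.6667. RMSE = sqrt(41.6667) = 6.45.

6.45


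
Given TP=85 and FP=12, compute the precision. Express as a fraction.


Precision = TP / (TP + FP) = 85 / 97 = 85/97.

85/97


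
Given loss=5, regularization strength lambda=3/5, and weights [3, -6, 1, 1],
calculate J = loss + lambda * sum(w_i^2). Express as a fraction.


L2 sq norm = sum(w^2) = 47. J = 5 + 3/5 * 47 = 166/5.

166/5


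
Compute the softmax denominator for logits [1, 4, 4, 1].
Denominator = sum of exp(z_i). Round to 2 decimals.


Denom = e^1=2.7183 + e^4=54.5982 + e^4=54.5982 + e^1=2.7183. Sum = 114.6330, which rounds to 114.63.

114.63


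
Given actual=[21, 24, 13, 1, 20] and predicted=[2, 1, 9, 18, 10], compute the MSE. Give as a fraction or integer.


MSE = (1/5) * ((21-2)^2=361 + (24-1)^2=529 + (13-9)^2=16 + (1-18)^2=289 + (20-10)^2=100). Sum = 1295. MSE = 259.

259


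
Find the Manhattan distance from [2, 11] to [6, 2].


d = sum of absolute differences: |2-6|=4 + |11-2|=9 = 13.

13


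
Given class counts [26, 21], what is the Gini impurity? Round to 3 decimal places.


Total = 47. Proportions: 26/47, 21/47. sum(p_i^2) = 0.5057. Gini = 1 - 0.5057 = 0.4943, which rounds to 0.494.

0.494


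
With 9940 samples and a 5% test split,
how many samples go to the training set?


Test set = 9940 * 5% = 497. Training set = 9940 - 497 = 9443.

9443


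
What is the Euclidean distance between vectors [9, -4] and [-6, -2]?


d = sqrt(sum of squared differences). (9--6)^2=225, (-4--2)^2=4. Sum = 229.

sqrt(229)


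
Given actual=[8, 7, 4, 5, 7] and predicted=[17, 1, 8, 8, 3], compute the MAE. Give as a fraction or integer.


MAE = (1/5) * (|8-17|=9 + |7-1|=6 + |4-8|=4 + |5-8|=3 + |7-3|=4). Sum = 26. MAE = 26/5.

26/5


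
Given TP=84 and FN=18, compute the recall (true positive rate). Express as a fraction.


Recall = TP / (TP + FN) = 84 / 102 = 14/17.

14/17


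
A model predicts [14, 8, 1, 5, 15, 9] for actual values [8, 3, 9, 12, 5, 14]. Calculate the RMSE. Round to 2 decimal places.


MSE = 49.8333. RMSE = sqrt(49.8333) = 7.06.

7.06


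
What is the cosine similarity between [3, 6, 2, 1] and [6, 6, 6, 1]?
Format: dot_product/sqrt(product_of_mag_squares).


dot = 67. |a|^2 = 50, |b|^2 = 109. cos = 67/sqrt(5450).

67/sqrt(5450)


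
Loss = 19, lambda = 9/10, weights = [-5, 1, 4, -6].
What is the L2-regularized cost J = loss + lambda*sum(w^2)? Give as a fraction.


L2 sq norm = sum(w^2) = 78. J = 19 + 9/10 * 78 = 446/5.

446/5


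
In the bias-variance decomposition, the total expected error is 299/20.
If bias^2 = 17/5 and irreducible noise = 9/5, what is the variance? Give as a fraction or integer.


Total error = bias^2 + variance + irreducible noise. So variance = 299/20 - 17/5 - 9/5 = 39/4.

39/4
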